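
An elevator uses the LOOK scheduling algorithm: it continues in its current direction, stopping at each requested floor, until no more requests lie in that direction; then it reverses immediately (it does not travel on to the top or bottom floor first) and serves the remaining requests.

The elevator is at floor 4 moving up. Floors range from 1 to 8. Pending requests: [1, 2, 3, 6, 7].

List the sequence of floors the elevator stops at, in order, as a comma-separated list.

Current: 4, moving UP
Serve above first (ascending): [6, 7]
Then reverse, serve below (descending): [3, 2, 1]

Answer: 6, 7, 3, 2, 1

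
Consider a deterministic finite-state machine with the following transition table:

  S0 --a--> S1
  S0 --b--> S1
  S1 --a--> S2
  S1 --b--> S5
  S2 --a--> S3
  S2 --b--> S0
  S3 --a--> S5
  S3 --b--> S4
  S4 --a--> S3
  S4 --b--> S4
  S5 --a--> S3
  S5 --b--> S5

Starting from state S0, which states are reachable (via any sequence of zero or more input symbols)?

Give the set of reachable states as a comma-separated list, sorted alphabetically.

BFS from S0:
  visit S0: S0--a-->S1 (new), S0--b-->S1 (seen)
  visit S1: S1--a-->S2 (new), S1--b-->S5 (new)
  visit S2: S2--a-->S3 (new), S2--b-->S0 (seen)
  visit S5: S5--a-->S3 (seen), S5--b-->S5 (seen)
  visit S3: S3--a-->S5 (seen), S3--b-->S4 (new)
  visit S4: S4--a-->S3 (seen), S4--b-->S4 (seen)

Answer: S0, S1, S2, S3, S4, S5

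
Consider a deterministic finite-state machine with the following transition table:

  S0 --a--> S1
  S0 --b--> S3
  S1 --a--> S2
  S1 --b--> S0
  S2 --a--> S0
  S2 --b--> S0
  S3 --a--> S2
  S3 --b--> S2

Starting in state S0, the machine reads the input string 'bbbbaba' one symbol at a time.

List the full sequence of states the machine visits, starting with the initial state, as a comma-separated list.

Start: S0
  read 'b': S0 --b--> S3
  read 'b': S3 --b--> S2
  read 'b': S2 --b--> S0
  read 'b': S0 --b--> S3
  read 'a': S3 --a--> S2
  read 'b': S2 --b--> S0
  read 'a': S0 --a--> S1

Answer: S0, S3, S2, S0, S3, S2, S0, S1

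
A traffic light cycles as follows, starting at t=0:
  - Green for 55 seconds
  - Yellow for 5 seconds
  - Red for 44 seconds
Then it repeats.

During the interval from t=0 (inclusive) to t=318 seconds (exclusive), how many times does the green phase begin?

Cycle = 55+5+44 = 104s
green phase starts at t = k*104 + 0 for k=0,1,2,...
Need k*104+0 < 318 → k < 3.058
k ∈ {0, ..., 3} → 4 starts

Answer: 4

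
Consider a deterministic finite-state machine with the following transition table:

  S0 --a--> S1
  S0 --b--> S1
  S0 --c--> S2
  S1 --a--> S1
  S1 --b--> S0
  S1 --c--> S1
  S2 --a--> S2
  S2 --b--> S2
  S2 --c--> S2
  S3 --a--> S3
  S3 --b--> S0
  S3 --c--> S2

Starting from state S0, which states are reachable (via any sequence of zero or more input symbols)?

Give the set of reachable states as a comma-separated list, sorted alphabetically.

BFS from S0:
  visit S0: S0--a-->S1 (new), S0--b-->S1 (seen), S0--c-->S2 (new)
  visit S1: S1--a-->S1 (seen), S1--b-->S0 (seen), S1--c-->S1 (seen)
  visit S2: S2--a-->S2 (seen), S2--b-->S2 (seen), S2--c-->S2 (seen)

Answer: S0, S1, S2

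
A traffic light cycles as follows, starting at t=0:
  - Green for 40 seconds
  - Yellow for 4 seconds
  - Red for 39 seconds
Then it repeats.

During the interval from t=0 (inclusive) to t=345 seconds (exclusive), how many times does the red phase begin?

Cycle = 40+4+39 = 83s
red phase starts at t = k*83 + 44 for k=0,1,2,...
Need k*83+44 < 345 → k < 3.627
k ∈ {0, ..., 3} → 4 starts

Answer: 4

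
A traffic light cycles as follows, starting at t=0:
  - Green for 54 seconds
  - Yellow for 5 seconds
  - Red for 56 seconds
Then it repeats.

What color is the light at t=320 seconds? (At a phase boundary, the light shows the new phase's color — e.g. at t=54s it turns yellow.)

Cycle length = 54 + 5 + 56 = 115s
t = 320, phase_t = 320 mod 115 = 90
90 >= 59 → RED

Answer: red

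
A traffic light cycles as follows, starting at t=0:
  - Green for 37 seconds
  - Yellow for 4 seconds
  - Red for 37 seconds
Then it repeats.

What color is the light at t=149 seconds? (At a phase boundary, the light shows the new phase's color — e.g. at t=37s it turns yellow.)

Cycle length = 37 + 4 + 37 = 78s
t = 149, phase_t = 149 mod 78 = 71
71 >= 41 → RED

Answer: red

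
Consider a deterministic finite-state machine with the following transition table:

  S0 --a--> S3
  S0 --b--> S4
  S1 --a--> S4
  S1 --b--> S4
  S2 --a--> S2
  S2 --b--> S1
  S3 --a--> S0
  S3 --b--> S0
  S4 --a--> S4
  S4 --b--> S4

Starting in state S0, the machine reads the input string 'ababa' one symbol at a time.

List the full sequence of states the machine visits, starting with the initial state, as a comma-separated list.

Answer: S0, S3, S0, S3, S0, S3

Derivation:
Start: S0
  read 'a': S0 --a--> S3
  read 'b': S3 --b--> S0
  read 'a': S0 --a--> S3
  read 'b': S3 --b--> S0
  read 'a': S0 --a--> S3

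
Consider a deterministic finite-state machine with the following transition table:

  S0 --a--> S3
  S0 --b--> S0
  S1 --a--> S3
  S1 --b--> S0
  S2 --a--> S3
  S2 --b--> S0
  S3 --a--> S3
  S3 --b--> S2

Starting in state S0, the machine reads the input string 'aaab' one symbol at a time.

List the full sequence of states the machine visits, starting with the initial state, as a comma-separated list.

Answer: S0, S3, S3, S3, S2

Derivation:
Start: S0
  read 'a': S0 --a--> S3
  read 'a': S3 --a--> S3
  read 'a': S3 --a--> S3
  read 'b': S3 --b--> S2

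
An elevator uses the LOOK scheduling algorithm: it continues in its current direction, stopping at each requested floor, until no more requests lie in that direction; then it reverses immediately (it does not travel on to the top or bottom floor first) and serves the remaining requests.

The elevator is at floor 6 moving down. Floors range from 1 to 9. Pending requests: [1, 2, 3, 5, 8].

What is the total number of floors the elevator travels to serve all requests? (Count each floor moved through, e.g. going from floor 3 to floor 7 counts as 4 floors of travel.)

Start at floor 6 moving down, LOOK stop order: [5, 3, 2, 1, 8]
  6 → 5: |5-6| = 1, total = 1
  5 → 3: |3-5| = 2, total = 3
  3 → 2: |2-3| = 1, total = 4
  2 → 1: |1-2| = 1, total = 5
  1 → 8: |8-1| = 7, total = 12

Answer: 12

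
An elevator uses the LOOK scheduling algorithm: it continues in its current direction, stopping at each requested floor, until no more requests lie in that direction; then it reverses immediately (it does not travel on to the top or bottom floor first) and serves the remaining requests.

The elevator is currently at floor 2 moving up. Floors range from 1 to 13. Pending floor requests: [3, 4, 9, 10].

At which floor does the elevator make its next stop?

Current floor: 2, direction: up
Requests above: [3, 4, 9, 10]
Requests below: []
Moving up and requests lie above → nearest above is min([3, 4, 9, 10]) = 3

Answer: 3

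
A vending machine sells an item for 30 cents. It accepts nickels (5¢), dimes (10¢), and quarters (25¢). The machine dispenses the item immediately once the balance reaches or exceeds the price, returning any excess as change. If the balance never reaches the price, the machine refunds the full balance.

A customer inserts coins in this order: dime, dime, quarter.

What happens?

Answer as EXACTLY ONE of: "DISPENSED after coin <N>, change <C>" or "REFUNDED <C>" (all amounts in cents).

Answer: DISPENSED after coin 3, change 15

Derivation:
Price: 30¢
Coin 1 (dime, 10¢): balance = 10¢
Coin 2 (dime, 10¢): balance = 20¢
Coin 3 (quarter, 25¢): balance = 45¢
  → balance >= price → DISPENSE, change = 45 - 30 = 15¢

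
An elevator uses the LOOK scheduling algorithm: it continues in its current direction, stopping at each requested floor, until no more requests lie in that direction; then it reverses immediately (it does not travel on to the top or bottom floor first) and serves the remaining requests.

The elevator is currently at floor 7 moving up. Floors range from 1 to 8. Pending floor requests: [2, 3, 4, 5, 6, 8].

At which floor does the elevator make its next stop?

Answer: 8

Derivation:
Current floor: 7, direction: up
Requests above: [8]
Requests below: [2, 3, 4, 5, 6]
Moving up and requests lie above → nearest above is min([8]) = 8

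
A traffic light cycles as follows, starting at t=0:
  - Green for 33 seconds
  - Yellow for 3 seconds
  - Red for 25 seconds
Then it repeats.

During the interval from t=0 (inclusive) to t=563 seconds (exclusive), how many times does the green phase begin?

Cycle = 33+3+25 = 61s
green phase starts at t = k*61 + 0 for k=0,1,2,...
Need k*61+0 < 563 → k < 9.230
k ∈ {0, ..., 9} → 10 starts

Answer: 10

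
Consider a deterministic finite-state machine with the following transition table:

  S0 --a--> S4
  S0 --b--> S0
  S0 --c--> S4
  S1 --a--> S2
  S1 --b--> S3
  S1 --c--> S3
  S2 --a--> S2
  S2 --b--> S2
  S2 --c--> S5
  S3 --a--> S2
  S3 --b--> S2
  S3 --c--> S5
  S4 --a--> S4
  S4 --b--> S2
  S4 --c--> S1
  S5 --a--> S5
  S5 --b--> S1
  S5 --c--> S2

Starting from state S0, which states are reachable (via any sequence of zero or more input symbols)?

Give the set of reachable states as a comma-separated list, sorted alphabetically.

BFS from S0:
  visit S0: S0--a-->S4 (new), S0--b-->S0 (seen), S0--c-->S4 (seen)
  visit S4: S4--a-->S4 (seen), S4--b-->S2 (new), S4--c-->S1 (new)
  visit S2: S2--a-->S2 (seen), S2--b-->S2 (seen), S2--c-->S5 (new)
  visit S1: S1--a-->S2 (seen), S1--b-->S3 (new), S1--c-->S3 (seen)
  visit S5: S5--a-->S5 (seen), S5--b-->S1 (seen), S5--c-->S2 (seen)
  visit S3: S3--a-->S2 (seen), S3--b-->S2 (seen), S3--c-->S5 (seen)

Answer: S0, S1, S2, S3, S4, S5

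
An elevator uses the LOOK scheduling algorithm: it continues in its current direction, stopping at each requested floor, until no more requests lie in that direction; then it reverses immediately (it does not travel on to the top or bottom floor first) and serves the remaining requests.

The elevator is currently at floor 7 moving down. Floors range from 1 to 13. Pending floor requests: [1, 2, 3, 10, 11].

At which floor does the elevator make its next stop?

Answer: 3

Derivation:
Current floor: 7, direction: down
Requests above: [10, 11]
Requests below: [1, 2, 3]
Moving down and requests lie below → nearest below is max([1, 2, 3]) = 3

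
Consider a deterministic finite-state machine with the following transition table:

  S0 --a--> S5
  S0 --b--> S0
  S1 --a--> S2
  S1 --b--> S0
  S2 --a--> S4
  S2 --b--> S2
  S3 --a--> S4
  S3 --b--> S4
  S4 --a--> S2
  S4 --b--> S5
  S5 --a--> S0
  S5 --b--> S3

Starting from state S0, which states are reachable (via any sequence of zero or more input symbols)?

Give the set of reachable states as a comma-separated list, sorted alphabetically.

Answer: S0, S2, S3, S4, S5

Derivation:
BFS from S0:
  visit S0: S0--a-->S5 (new), S0--b-->S0 (seen)
  visit S5: S5--a-->S0 (seen), S5--b-->S3 (new)
  visit S3: S3--a-->S4 (new), S3--b-->S4 (seen)
  visit S4: S4--a-->S2 (new), S4--b-->S5 (seen)
  visit S2: S2--a-->S4 (seen), S2--b-->S2 (seen)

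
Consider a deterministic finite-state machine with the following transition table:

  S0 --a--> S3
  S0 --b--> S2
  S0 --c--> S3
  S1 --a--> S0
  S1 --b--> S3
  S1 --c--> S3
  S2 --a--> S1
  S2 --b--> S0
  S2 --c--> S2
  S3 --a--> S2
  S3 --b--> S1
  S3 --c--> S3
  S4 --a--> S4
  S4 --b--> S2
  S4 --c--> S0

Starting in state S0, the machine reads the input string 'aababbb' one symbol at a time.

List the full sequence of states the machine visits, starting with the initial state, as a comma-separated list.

Answer: S0, S3, S2, S0, S3, S1, S3, S1

Derivation:
Start: S0
  read 'a': S0 --a--> S3
  read 'a': S3 --a--> S2
  read 'b': S2 --b--> S0
  read 'a': S0 --a--> S3
  read 'b': S3 --b--> S1
  read 'b': S1 --b--> S3
  read 'b': S3 --b--> S1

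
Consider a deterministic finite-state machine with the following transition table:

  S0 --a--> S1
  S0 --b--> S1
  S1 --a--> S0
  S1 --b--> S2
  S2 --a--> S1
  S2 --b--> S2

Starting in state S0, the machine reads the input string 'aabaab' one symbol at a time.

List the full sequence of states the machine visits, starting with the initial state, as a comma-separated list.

Start: S0
  read 'a': S0 --a--> S1
  read 'a': S1 --a--> S0
  read 'b': S0 --b--> S1
  read 'a': S1 --a--> S0
  read 'a': S0 --a--> S1
  read 'b': S1 --b--> S2

Answer: S0, S1, S0, S1, S0, S1, S2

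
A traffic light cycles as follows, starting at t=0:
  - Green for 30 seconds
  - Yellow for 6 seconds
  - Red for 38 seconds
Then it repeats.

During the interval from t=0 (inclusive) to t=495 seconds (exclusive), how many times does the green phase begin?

Cycle = 30+6+38 = 74s
green phase starts at t = k*74 + 0 for k=0,1,2,...
Need k*74+0 < 495 → k < 6.689
k ∈ {0, ..., 6} → 7 starts

Answer: 7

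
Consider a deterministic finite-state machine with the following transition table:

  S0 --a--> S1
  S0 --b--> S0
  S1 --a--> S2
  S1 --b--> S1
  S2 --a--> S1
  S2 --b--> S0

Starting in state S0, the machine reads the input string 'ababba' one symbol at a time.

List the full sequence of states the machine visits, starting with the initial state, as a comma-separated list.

Start: S0
  read 'a': S0 --a--> S1
  read 'b': S1 --b--> S1
  read 'a': S1 --a--> S2
  read 'b': S2 --b--> S0
  read 'b': S0 --b--> S0
  read 'a': S0 --a--> S1

Answer: S0, S1, S1, S2, S0, S0, S1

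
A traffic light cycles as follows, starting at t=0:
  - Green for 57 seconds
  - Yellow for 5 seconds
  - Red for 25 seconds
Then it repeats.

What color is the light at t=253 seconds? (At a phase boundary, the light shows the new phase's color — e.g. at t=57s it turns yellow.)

Answer: red

Derivation:
Cycle length = 57 + 5 + 25 = 87s
t = 253, phase_t = 253 mod 87 = 79
79 >= 62 → RED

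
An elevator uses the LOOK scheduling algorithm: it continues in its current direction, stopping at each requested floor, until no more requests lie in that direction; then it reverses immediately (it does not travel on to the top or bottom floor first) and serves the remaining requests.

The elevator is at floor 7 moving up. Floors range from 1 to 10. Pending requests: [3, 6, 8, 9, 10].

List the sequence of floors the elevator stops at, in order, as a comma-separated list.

Current: 7, moving UP
Serve above first (ascending): [8, 9, 10]
Then reverse, serve below (descending): [6, 3]

Answer: 8, 9, 10, 6, 3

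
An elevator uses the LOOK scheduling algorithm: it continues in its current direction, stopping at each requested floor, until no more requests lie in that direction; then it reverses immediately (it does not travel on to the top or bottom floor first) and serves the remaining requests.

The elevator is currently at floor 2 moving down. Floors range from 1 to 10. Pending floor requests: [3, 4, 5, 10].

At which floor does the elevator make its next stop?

Answer: 3

Derivation:
Current floor: 2, direction: down
Requests above: [3, 4, 5, 10]
Requests below: []
Moving down but no requests below → reverse; nearest above is min([3, 4, 5, 10]) = 3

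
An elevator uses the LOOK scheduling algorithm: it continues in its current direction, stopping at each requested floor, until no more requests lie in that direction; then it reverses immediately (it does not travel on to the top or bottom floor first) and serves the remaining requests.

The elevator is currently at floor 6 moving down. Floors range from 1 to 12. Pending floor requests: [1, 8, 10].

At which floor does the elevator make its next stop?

Answer: 1

Derivation:
Current floor: 6, direction: down
Requests above: [8, 10]
Requests below: [1]
Moving down and requests lie below → nearest below is max([1]) = 1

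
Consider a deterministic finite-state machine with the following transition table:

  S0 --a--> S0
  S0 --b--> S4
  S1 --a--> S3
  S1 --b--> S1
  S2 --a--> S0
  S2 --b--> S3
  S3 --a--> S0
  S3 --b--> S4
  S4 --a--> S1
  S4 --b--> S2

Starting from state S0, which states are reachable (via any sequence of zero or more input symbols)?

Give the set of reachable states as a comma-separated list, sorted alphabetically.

BFS from S0:
  visit S0: S0--a-->S0 (seen), S0--b-->S4 (new)
  visit S4: S4--a-->S1 (new), S4--b-->S2 (new)
  visit S1: S1--a-->S3 (new), S1--b-->S1 (seen)
  visit S2: S2--a-->S0 (seen), S2--b-->S3 (seen)
  visit S3: S3--a-->S0 (seen), S3--b-->S4 (seen)

Answer: S0, S1, S2, S3, S4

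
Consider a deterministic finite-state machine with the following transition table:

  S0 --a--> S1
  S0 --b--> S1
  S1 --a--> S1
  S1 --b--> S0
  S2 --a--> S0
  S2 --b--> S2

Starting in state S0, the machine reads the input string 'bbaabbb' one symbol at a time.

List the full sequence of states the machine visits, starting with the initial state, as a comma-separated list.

Answer: S0, S1, S0, S1, S1, S0, S1, S0

Derivation:
Start: S0
  read 'b': S0 --b--> S1
  read 'b': S1 --b--> S0
  read 'a': S0 --a--> S1
  read 'a': S1 --a--> S1
  read 'b': S1 --b--> S0
  read 'b': S0 --b--> S1
  read 'b': S1 --b--> S0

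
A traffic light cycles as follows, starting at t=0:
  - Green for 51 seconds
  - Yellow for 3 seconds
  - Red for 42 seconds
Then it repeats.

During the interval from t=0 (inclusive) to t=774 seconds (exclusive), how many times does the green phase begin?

Answer: 9

Derivation:
Cycle = 51+3+42 = 96s
green phase starts at t = k*96 + 0 for k=0,1,2,...
Need k*96+0 < 774 → k < 8.062
k ∈ {0, ..., 8} → 9 starts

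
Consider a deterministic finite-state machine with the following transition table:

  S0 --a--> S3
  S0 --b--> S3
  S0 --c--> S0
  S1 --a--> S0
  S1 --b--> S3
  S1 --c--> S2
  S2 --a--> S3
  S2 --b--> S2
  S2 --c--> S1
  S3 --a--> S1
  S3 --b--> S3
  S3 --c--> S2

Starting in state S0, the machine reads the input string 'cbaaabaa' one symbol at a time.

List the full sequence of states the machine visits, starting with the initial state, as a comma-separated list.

Start: S0
  read 'c': S0 --c--> S0
  read 'b': S0 --b--> S3
  read 'a': S3 --a--> S1
  read 'a': S1 --a--> S0
  read 'a': S0 --a--> S3
  read 'b': S3 --b--> S3
  read 'a': S3 --a--> S1
  read 'a': S1 --a--> S0

Answer: S0, S0, S3, S1, S0, S3, S3, S1, S0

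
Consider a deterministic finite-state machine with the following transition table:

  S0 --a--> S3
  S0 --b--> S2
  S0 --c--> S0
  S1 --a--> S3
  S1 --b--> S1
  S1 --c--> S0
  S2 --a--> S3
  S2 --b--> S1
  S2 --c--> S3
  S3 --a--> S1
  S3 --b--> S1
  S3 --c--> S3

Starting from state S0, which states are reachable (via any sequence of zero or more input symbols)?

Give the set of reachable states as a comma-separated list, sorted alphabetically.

BFS from S0:
  visit S0: S0--a-->S3 (new), S0--b-->S2 (new), S0--c-->S0 (seen)
  visit S3: S3--a-->S1 (new), S3--b-->S1 (seen), S3--c-->S3 (seen)
  visit S2: S2--a-->S3 (seen), S2--b-->S1 (seen), S2--c-->S3 (seen)
  visit S1: S1--a-->S3 (seen), S1--b-->S1 (seen), S1--c-->S0 (seen)

Answer: S0, S1, S2, S3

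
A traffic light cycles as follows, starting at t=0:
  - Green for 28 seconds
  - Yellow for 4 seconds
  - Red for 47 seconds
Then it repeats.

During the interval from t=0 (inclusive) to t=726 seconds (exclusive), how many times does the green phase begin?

Answer: 10

Derivation:
Cycle = 28+4+47 = 79s
green phase starts at t = k*79 + 0 for k=0,1,2,...
Need k*79+0 < 726 → k < 9.190
k ∈ {0, ..., 9} → 10 starts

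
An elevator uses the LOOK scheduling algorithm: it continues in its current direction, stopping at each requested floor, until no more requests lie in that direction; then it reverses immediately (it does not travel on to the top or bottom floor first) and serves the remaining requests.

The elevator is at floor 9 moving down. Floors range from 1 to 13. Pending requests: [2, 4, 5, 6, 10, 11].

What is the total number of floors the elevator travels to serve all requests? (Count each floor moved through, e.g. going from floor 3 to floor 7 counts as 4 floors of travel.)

Start at floor 9 moving down, LOOK stop order: [6, 5, 4, 2, 10, 11]
  9 → 6: |6-9| = 3, total = 3
  6 → 5: |5-6| = 1, total = 4
  5 → 4: |4-5| = 1, total = 5
  4 → 2: |2-4| = 2, total = 7
  2 → 10: |10-2| = 8, total = 15
  10 → 11: |11-10| = 1, total = 16

Answer: 16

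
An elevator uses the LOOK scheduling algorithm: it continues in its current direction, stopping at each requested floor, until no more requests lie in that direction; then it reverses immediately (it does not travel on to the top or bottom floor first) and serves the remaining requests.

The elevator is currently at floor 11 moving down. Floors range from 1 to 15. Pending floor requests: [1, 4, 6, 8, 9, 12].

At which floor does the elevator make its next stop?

Answer: 9

Derivation:
Current floor: 11, direction: down
Requests above: [12]
Requests below: [1, 4, 6, 8, 9]
Moving down and requests lie below → nearest below is max([1, 4, 6, 8, 9]) = 9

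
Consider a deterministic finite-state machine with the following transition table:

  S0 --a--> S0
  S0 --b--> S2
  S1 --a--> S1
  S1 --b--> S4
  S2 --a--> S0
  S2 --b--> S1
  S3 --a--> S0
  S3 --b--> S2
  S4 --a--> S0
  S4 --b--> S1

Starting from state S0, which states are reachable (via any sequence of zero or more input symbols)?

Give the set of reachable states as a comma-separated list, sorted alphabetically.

BFS from S0:
  visit S0: S0--a-->S0 (seen), S0--b-->S2 (new)
  visit S2: S2--a-->S0 (seen), S2--b-->S1 (new)
  visit S1: S1--a-->S1 (seen), S1--b-->S4 (new)
  visit S4: S4--a-->S0 (seen), S4--b-->S1 (seen)

Answer: S0, S1, S2, S4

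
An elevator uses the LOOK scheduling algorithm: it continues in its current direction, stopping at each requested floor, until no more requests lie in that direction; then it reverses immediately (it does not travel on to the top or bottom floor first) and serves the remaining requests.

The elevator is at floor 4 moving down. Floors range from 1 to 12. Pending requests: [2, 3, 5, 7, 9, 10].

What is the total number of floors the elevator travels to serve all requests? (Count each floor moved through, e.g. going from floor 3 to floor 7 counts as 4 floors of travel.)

Answer: 10

Derivation:
Start at floor 4 moving down, LOOK stop order: [3, 2, 5, 7, 9, 10]
  4 → 3: |3-4| = 1, total = 1
  3 → 2: |2-3| = 1, total = 2
  2 → 5: |5-2| = 3, total = 5
  5 → 7: |7-5| = 2, total = 7
  7 → 9: |9-7| = 2, total = 9
  9 → 10: |10-9| = 1, total = 10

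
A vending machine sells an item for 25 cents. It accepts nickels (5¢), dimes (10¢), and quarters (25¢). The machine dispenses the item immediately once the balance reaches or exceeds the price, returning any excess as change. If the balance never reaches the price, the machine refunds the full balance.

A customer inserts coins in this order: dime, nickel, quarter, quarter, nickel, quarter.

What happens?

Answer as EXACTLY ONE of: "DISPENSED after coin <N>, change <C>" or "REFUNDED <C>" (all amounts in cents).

Price: 25¢
Coin 1 (dime, 10¢): balance = 10¢
Coin 2 (nickel, 5¢): balance = 15¢
Coin 3 (quarter, 25¢): balance = 40¢
  → balance >= price → DISPENSE, change = 40 - 25 = 15¢

Answer: DISPENSED after coin 3, change 15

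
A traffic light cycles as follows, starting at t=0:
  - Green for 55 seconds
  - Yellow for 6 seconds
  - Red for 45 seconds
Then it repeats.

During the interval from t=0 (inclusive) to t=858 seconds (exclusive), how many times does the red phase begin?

Answer: 8

Derivation:
Cycle = 55+6+45 = 106s
red phase starts at t = k*106 + 61 for k=0,1,2,...
Need k*106+61 < 858 → k < 7.519
k ∈ {0, ..., 7} → 8 starts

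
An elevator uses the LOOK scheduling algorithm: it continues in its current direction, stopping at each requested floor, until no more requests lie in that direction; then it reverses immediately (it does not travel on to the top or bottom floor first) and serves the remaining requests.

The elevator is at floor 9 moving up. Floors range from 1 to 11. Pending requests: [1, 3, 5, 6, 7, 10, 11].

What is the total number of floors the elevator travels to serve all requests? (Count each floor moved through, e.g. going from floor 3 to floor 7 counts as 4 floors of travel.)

Answer: 12

Derivation:
Start at floor 9 moving up, LOOK stop order: [10, 11, 7, 6, 5, 3, 1]
  9 → 10: |10-9| = 1, total = 1
  10 → 11: |11-10| = 1, total = 2
  11 → 7: |7-11| = 4, total = 6
  7 → 6: |6-7| = 1, total = 7
  6 → 5: |5-6| = 1, total = 8
  5 → 3: |3-5| = 2, total = 10
  3 → 1: |1-3| = 2, total = 12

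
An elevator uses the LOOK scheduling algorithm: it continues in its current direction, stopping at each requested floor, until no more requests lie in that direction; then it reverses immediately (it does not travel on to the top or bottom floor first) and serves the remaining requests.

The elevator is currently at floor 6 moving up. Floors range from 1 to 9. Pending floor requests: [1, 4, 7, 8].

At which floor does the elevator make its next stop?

Current floor: 6, direction: up
Requests above: [7, 8]
Requests below: [1, 4]
Moving up and requests lie above → nearest above is min([7, 8]) = 7

Answer: 7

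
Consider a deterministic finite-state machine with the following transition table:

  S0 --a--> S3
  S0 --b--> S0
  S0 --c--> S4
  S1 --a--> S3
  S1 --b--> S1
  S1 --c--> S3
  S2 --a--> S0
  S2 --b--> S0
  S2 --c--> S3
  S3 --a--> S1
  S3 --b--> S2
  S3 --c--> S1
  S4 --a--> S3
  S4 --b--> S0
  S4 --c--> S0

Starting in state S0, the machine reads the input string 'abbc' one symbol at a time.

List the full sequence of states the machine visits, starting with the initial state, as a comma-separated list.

Answer: S0, S3, S2, S0, S4

Derivation:
Start: S0
  read 'a': S0 --a--> S3
  read 'b': S3 --b--> S2
  read 'b': S2 --b--> S0
  read 'c': S0 --c--> S4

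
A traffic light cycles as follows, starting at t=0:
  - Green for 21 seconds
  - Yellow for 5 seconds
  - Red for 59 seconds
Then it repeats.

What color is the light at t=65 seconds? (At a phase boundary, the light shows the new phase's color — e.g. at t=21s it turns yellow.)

Answer: red

Derivation:
Cycle length = 21 + 5 + 59 = 85s
t = 65, phase_t = 65 mod 85 = 65
65 >= 26 → RED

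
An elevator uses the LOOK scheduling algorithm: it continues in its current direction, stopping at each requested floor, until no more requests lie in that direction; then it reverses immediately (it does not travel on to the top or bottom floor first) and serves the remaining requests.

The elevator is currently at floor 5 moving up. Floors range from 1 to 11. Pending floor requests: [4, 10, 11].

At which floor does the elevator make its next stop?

Answer: 10

Derivation:
Current floor: 5, direction: up
Requests above: [10, 11]
Requests below: [4]
Moving up and requests lie above → nearest above is min([10, 11]) = 10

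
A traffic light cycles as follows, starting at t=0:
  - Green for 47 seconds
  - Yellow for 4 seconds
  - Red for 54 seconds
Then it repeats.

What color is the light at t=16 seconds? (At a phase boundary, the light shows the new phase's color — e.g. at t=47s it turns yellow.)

Cycle length = 47 + 4 + 54 = 105s
t = 16, phase_t = 16 mod 105 = 16
16 < 47 (green end) → GREEN

Answer: green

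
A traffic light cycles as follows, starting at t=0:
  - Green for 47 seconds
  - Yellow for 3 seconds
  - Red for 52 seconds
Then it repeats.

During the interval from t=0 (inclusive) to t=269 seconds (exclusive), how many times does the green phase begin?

Answer: 3

Derivation:
Cycle = 47+3+52 = 102s
green phase starts at t = k*102 + 0 for k=0,1,2,...
Need k*102+0 < 269 → k < 2.637
k ∈ {0, ..., 2} → 3 starts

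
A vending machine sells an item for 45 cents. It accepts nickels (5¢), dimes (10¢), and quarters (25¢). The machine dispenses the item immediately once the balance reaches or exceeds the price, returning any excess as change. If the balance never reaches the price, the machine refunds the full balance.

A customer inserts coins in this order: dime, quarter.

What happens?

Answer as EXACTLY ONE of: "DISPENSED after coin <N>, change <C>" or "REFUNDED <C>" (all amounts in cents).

Answer: REFUNDED 35

Derivation:
Price: 45¢
Coin 1 (dime, 10¢): balance = 10¢
Coin 2 (quarter, 25¢): balance = 35¢
All coins inserted, balance 35¢ < price 45¢ → REFUND 35¢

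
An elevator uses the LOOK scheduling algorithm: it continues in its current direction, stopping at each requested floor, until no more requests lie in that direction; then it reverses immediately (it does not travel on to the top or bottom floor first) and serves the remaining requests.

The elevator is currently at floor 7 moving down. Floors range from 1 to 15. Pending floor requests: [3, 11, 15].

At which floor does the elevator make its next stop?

Answer: 3

Derivation:
Current floor: 7, direction: down
Requests above: [11, 15]
Requests below: [3]
Moving down and requests lie below → nearest below is max([3]) = 3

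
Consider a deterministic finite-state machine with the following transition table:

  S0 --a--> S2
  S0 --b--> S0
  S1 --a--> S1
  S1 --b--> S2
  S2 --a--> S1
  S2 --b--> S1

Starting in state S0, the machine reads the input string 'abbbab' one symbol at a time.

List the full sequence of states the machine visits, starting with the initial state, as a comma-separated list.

Answer: S0, S2, S1, S2, S1, S1, S2

Derivation:
Start: S0
  read 'a': S0 --a--> S2
  read 'b': S2 --b--> S1
  read 'b': S1 --b--> S2
  read 'b': S2 --b--> S1
  read 'a': S1 --a--> S1
  read 'b': S1 --b--> S2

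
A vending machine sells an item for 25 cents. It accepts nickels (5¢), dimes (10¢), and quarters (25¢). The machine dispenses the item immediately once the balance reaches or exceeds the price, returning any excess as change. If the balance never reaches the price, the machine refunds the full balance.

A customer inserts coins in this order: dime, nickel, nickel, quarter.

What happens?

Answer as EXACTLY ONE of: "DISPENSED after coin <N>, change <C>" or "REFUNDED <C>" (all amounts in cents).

Price: 25¢
Coin 1 (dime, 10¢): balance = 10¢
Coin 2 (nickel, 5¢): balance = 15¢
Coin 3 (nickel, 5¢): balance = 20¢
Coin 4 (quarter, 25¢): balance = 45¢
  → balance >= price → DISPENSE, change = 45 - 25 = 20¢

Answer: DISPENSED after coin 4, change 20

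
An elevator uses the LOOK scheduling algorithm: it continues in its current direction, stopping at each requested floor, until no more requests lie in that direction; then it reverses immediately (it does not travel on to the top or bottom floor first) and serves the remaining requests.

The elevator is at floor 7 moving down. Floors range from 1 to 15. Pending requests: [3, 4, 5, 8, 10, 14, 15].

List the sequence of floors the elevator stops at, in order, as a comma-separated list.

Current: 7, moving DOWN
Serve below first (descending): [5, 4, 3]
Then reverse, serve above (ascending): [8, 10, 14, 15]

Answer: 5, 4, 3, 8, 10, 14, 15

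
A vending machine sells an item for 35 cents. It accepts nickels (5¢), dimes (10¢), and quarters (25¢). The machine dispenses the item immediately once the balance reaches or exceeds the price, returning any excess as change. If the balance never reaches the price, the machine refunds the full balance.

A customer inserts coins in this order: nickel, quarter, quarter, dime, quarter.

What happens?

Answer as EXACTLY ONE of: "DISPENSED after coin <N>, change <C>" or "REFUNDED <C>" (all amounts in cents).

Answer: DISPENSED after coin 3, change 20

Derivation:
Price: 35¢
Coin 1 (nickel, 5¢): balance = 5¢
Coin 2 (quarter, 25¢): balance = 30¢
Coin 3 (quarter, 25¢): balance = 55¢
  → balance >= price → DISPENSE, change = 55 - 35 = 20¢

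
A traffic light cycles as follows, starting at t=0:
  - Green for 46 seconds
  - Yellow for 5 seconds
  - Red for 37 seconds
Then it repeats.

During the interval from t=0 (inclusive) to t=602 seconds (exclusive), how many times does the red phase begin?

Answer: 7

Derivation:
Cycle = 46+5+37 = 88s
red phase starts at t = k*88 + 51 for k=0,1,2,...
Need k*88+51 < 602 → k < 6.261
k ∈ {0, ..., 6} → 7 starts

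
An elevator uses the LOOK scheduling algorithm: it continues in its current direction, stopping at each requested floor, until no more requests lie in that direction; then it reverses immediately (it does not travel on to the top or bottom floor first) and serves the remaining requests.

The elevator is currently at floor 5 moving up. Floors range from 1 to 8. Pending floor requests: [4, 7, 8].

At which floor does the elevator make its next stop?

Current floor: 5, direction: up
Requests above: [7, 8]
Requests below: [4]
Moving up and requests lie above → nearest above is min([7, 8]) = 7

Answer: 7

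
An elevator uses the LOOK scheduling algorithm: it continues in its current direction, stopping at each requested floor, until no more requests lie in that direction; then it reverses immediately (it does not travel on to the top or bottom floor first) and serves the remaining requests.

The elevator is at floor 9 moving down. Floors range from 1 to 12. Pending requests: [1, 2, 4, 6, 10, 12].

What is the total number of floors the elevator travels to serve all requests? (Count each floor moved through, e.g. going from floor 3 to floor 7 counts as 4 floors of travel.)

Answer: 19

Derivation:
Start at floor 9 moving down, LOOK stop order: [6, 4, 2, 1, 10, 12]
  9 → 6: |6-9| = 3, total = 3
  6 → 4: |4-6| = 2, total = 5
  4 → 2: |2-4| = 2, total = 7
  2 → 1: |1-2| = 1, total = 8
  1 → 10: |10-1| = 9, total = 17
  10 → 12: |12-10| = 2, total = 19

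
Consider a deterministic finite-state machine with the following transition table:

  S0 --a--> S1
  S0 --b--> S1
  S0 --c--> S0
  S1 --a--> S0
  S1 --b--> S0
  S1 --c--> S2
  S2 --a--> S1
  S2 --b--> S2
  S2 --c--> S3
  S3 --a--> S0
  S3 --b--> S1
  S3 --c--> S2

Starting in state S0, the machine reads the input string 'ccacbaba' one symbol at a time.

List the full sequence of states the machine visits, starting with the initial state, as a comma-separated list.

Answer: S0, S0, S0, S1, S2, S2, S1, S0, S1

Derivation:
Start: S0
  read 'c': S0 --c--> S0
  read 'c': S0 --c--> S0
  read 'a': S0 --a--> S1
  read 'c': S1 --c--> S2
  read 'b': S2 --b--> S2
  read 'a': S2 --a--> S1
  read 'b': S1 --b--> S0
  read 'a': S0 --a--> S1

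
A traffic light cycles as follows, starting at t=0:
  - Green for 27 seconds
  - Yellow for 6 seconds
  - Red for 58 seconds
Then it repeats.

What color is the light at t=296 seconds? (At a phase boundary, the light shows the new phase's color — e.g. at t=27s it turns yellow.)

Cycle length = 27 + 6 + 58 = 91s
t = 296, phase_t = 296 mod 91 = 23
23 < 27 (green end) → GREEN

Answer: green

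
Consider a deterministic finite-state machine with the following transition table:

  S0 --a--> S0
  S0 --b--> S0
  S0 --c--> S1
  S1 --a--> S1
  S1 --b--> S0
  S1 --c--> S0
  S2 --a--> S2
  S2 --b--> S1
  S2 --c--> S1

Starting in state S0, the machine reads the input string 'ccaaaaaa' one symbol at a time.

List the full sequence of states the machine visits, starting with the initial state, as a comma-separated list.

Answer: S0, S1, S0, S0, S0, S0, S0, S0, S0

Derivation:
Start: S0
  read 'c': S0 --c--> S1
  read 'c': S1 --c--> S0
  read 'a': S0 --a--> S0
  read 'a': S0 --a--> S0
  read 'a': S0 --a--> S0
  read 'a': S0 --a--> S0
  read 'a': S0 --a--> S0
  read 'a': S0 --a--> S0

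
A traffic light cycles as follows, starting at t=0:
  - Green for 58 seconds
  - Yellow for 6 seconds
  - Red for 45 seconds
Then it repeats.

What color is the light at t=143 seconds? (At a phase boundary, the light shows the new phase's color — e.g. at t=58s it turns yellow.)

Cycle length = 58 + 6 + 45 = 109s
t = 143, phase_t = 143 mod 109 = 34
34 < 58 (green end) → GREEN

Answer: green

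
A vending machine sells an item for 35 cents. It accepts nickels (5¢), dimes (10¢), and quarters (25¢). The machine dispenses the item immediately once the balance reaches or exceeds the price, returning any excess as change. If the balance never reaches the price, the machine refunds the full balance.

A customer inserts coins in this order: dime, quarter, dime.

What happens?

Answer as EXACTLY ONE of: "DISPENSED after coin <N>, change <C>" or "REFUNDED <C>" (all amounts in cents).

Price: 35¢
Coin 1 (dime, 10¢): balance = 10¢
Coin 2 (quarter, 25¢): balance = 35¢
  → balance >= price → DISPENSE, change = 35 - 35 = 0¢

Answer: DISPENSED after coin 2, change 0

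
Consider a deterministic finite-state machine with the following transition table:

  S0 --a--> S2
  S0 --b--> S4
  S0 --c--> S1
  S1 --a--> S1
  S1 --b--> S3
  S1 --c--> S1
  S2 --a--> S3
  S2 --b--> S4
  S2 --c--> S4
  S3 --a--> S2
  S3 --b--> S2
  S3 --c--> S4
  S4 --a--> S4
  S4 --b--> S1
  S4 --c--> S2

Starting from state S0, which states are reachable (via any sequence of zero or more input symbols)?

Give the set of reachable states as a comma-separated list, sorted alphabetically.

Answer: S0, S1, S2, S3, S4

Derivation:
BFS from S0:
  visit S0: S0--a-->S2 (new), S0--b-->S4 (new), S0--c-->S1 (new)
  visit S2: S2--a-->S3 (new), S2--b-->S4 (seen), S2--c-->S4 (seen)
  visit S4: S4--a-->S4 (seen), S4--b-->S1 (seen), S4--c-->S2 (seen)
  visit S1: S1--a-->S1 (seen), S1--b-->S3 (seen), S1--c-->S1 (seen)
  visit S3: S3--a-->S2 (seen), S3--b-->S2 (seen), S3--c-->S4 (seen)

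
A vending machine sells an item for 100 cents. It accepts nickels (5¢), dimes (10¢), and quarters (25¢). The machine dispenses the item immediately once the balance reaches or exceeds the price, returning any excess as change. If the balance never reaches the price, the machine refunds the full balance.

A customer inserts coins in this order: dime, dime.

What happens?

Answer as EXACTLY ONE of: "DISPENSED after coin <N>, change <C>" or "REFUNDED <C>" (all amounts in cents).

Answer: REFUNDED 20

Derivation:
Price: 100¢
Coin 1 (dime, 10¢): balance = 10¢
Coin 2 (dime, 10¢): balance = 20¢
All coins inserted, balance 20¢ < price 100¢ → REFUND 20¢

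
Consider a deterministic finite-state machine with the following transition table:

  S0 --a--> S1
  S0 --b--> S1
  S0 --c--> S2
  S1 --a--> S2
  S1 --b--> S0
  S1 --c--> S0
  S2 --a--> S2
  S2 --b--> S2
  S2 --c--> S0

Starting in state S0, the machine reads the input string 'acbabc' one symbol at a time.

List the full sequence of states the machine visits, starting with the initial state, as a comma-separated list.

Answer: S0, S1, S0, S1, S2, S2, S0

Derivation:
Start: S0
  read 'a': S0 --a--> S1
  read 'c': S1 --c--> S0
  read 'b': S0 --b--> S1
  read 'a': S1 --a--> S2
  read 'b': S2 --b--> S2
  read 'c': S2 --c--> S0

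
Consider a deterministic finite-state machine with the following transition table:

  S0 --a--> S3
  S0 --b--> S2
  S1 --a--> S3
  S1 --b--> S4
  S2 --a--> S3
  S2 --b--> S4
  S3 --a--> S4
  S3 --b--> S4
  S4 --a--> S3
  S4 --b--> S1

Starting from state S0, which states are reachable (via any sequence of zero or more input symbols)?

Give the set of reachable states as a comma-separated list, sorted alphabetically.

BFS from S0:
  visit S0: S0--a-->S3 (new), S0--b-->S2 (new)
  visit S3: S3--a-->S4 (new), S3--b-->S4 (seen)
  visit S2: S2--a-->S3 (seen), S2--b-->S4 (seen)
  visit S4: S4--a-->S3 (seen), S4--b-->S1 (new)
  visit S1: S1--a-->S3 (seen), S1--b-->S4 (seen)

Answer: S0, S1, S2, S3, S4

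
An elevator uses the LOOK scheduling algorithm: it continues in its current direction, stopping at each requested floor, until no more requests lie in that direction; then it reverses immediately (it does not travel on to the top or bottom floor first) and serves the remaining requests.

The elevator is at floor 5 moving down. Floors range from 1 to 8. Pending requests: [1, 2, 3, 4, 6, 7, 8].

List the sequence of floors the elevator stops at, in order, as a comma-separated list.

Current: 5, moving DOWN
Serve below first (descending): [4, 3, 2, 1]
Then reverse, serve above (ascending): [6, 7, 8]

Answer: 4, 3, 2, 1, 6, 7, 8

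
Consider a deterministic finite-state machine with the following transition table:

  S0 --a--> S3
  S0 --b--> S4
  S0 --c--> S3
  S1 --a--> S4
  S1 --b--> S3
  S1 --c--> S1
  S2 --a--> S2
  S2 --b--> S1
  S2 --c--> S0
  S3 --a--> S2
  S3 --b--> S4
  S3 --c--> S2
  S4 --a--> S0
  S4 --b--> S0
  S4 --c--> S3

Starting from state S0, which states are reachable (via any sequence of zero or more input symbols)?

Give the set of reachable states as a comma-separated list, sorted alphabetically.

Answer: S0, S1, S2, S3, S4

Derivation:
BFS from S0:
  visit S0: S0--a-->S3 (new), S0--b-->S4 (new), S0--c-->S3 (seen)
  visit S3: S3--a-->S2 (new), S3--b-->S4 (seen), S3--c-->S2 (seen)
  visit S4: S4--a-->S0 (seen), S4--b-->S0 (seen), S4--c-->S3 (seen)
  visit S2: S2--a-->S2 (seen), S2--b-->S1 (new), S2--c-->S0 (seen)
  visit S1: S1--a-->S4 (seen), S1--b-->S3 (seen), S1--c-->S1 (seen)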